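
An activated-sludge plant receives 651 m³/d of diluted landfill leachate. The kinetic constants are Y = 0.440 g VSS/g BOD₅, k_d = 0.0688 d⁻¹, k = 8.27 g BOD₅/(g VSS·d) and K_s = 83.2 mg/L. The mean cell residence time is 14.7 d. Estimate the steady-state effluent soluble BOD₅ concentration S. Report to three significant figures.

S ≈ 3.25 mg/L

Effluent substrate depends only on kinetics and SRT: S = K_s(1 + k_d θ_c) / [θ_c(Yk − k_d) − 1] = 83.2 × (1 + 0.0688 × 14.7) / [14.7 × (0.440 × 8.27 − 0.0688) − 1] = 167.3 / 51.48 = 3.251 mg/L.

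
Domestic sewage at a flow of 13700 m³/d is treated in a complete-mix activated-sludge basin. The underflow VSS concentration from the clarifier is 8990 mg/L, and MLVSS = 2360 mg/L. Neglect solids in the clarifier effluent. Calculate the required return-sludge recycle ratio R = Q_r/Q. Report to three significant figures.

R ≈ 0.356

R = Q_r/Q = X/(X_r − X) = 2360 / (8990 − 2360) = 0.3560.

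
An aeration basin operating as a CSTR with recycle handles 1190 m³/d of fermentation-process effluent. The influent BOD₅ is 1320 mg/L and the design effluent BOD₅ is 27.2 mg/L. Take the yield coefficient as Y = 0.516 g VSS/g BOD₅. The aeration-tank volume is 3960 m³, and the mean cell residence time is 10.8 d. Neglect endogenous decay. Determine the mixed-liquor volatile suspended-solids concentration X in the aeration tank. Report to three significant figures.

X = Y·Q·ΔS·θ_c / V = 0.516 × 1190 × (1320 − 27.2) × 10.8 / 3960 = 2165 mg/L.

X ≈ 2160 mg/L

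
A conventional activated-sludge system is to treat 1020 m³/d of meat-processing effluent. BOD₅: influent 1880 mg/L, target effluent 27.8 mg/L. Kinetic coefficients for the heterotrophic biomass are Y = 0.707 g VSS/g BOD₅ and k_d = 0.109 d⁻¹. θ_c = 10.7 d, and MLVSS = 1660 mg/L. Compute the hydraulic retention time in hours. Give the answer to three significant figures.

τ ≈ 93.5 h

From the SRT design equation V = Y Q (S₀−S) θ_c / [X (1 + k_d θ_c)] = 0.707 × 1020 × (1880 − 27.8) × 10.7 / [1660 × (1 + 0.109 × 10.7)] = 1.43×10^7 / 3596 = 3974 m³.
τ = V/Q = 3974/1020 = 3.896 d, or 93.51 h.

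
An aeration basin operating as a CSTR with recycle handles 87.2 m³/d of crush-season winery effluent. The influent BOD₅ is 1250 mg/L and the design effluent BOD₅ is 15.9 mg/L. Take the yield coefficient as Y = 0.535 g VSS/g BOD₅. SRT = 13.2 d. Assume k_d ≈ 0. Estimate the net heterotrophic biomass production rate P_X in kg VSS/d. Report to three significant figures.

With endogenous decay neglected, the observed yield equals the true yield: Y_obs = Y = 0.535 g VSS/g BOD₅.
Mass of BOD₅ removed per day: Q(S₀ − S) = 87.2 × 1234 g/m³ = 107.6 kg/d.
P_X = Y_obs · Q(S₀ − S) = 0.5350 × 107.6 = 57.57 kg VSS/d.

P_X ≈ 57.6 kg VSS/d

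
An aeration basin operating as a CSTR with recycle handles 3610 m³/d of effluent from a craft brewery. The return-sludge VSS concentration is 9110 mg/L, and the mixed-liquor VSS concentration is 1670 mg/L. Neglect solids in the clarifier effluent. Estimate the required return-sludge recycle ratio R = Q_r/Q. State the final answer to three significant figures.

R ≈ 0.224

Solids balance on the clarifier gives (1+R)X = R·X_r, so R = X/(X_r − X) = 1670 / (9110 − 1670) = 0.2245.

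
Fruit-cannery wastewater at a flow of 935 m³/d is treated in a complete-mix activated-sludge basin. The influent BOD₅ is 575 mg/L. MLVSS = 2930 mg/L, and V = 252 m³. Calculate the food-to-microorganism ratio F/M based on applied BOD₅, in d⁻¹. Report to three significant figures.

F/M ≈ 0.728 d⁻¹

Food-to-microorganism ratio F/M = Q S₀ / (V X) = 935 × 575 / (252.0 × 2930) = 0.7281 d⁻¹.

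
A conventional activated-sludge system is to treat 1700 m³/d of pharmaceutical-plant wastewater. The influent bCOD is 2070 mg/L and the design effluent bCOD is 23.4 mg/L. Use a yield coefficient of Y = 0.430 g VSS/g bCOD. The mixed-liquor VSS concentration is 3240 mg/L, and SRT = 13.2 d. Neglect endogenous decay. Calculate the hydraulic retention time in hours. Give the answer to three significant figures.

Biomass mass balance (decay neglected): V·X = Y·Q·(S₀ − S)·θ_c, so V = 0.430 × 1700 × (2070 − 23.4) × 13.2 / 3240 = 6095 m³.
τ = V/Q = 6095/1700 = 3.585 d, or 86.05 h.

τ ≈ 86.0 h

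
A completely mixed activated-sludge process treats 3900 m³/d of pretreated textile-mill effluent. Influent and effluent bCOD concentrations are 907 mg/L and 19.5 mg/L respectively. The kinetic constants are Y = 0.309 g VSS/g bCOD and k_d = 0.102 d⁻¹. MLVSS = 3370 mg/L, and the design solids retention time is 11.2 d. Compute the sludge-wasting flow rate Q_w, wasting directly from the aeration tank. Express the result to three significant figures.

Q_w ≈ 148 m³/d

Steady-state biomass mass balance: V·X·(1 + k_d·θ_c) = Y·Q·(S₀ − S)·θ_c, so V = 0.309 × 3900 × (907 − 19.5) × 11.2 / [3370 × (1 + 0.102 × 11.2)] = 1.2×10^7 / 7220 = 1659 m³.
Wasting from the aeration tank: Q_w = V / θ_c = 1659 / 11.2 = 148.1 m³/d.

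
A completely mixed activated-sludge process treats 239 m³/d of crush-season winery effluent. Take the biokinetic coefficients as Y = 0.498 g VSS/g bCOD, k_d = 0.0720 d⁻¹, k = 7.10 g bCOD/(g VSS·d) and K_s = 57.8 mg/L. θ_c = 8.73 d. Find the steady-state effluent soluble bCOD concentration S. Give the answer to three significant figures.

S ≈ 3.22 mg/L

From the Monod/SRT balance for a CMAS, S = K_s·(1+k_d θ_c)/[θ_c·(Y k − k_d) − 1] = 57.8 × (1 + 0.0720 × 8.73) / [8.73 × (0.498 × 7.10 − 0.0720) − 1] = 94.13 / 29.24 = 3.219 mg/L.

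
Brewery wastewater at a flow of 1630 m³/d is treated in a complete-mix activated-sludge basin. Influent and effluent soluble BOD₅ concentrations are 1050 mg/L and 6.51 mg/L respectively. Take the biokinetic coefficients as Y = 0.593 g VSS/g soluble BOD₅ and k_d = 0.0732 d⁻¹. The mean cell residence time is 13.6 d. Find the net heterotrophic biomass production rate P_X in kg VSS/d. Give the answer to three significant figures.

P_X ≈ 505 kg VSS/d

The observed yield is Y_obs = Y/(1 + k_d·θ_c) = 0.593 / (1 + 0.0732 × 13.6) = 0.593 / 1.996 = 0.2972 g VSS per g soluble BOD₅ removed.
Mass of soluble BOD₅ removed per day: Q(S₀ − S) = 1630 × 1043 g/m³ = 1701 kg/d.
Biomass produced: P_X = Y_obs·Q·ΔS = 0.2972 × 1701 ≈ 505.4 kg VSS/d.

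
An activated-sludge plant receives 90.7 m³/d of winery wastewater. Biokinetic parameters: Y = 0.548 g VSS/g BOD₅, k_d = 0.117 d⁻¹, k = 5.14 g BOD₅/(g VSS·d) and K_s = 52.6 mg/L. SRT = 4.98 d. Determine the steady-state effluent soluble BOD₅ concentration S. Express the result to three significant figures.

S ≈ 6.69 mg/L

From the Monod/SRT balance for a CMAS, S = K_s·(1+k_d θ_c)/[θ_c·(Y k − k_d) − 1] = 52.6 × (1 + 0.117 × 4.98) / [4.98 × (0.548 × 5.14 − 0.117) − 1] = 83.25 / 12.44 = 6.689 mg/L.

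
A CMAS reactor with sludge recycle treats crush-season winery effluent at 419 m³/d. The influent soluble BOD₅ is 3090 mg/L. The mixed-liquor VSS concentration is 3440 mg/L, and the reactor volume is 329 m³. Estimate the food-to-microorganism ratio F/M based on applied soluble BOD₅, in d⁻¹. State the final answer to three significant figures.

F/M ≈ 1.14 d⁻¹

F/M = Q·S₀ / (V·X) = 419 × 3090 / (329.0 × 3440) = 1.144 g soluble BOD₅·(g VSS·d)⁻¹.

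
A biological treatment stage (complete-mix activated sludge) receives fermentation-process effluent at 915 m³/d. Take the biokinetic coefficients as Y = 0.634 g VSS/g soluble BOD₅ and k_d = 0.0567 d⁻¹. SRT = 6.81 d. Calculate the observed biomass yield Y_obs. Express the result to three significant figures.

Y_obs ≈ 0.457 g VSS/g soluble BOD₅

Y_obs = Y / (1 + k_d θ_c) = 0.634 / (1 + 0.0567 × 6.81) = 0.634 / 1.386 = 0.4574.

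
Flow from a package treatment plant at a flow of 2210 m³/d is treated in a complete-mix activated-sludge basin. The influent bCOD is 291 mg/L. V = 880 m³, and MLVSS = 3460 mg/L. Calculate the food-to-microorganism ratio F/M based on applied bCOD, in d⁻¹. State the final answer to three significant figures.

F/M ≈ 0.211 d⁻¹

Food-to-microorganism ratio F/M = Q S₀ / (V X) = 2210 × 291 / (880.0 × 3460) = 0.2112 d⁻¹.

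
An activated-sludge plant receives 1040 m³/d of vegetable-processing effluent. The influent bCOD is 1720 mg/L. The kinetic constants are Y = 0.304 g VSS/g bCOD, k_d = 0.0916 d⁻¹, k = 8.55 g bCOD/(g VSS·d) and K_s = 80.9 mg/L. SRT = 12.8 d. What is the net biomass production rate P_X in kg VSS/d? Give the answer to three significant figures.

P_X ≈ 249 kg VSS/d

Effluent substrate depends only on kinetics and SRT: S = K_s(1 + k_d θ_c) / [θ_c(Yk − k_d) − 1] = 80.9 × (1 + 0.0916 × 12.8) / [12.8 × (0.304 × 8.55 − 0.0916) − 1] = 175.8 / 31.10 = 5.652 mg/L.
The observed yield is Y_obs = Y/(1 + k_d·θ_c) = 0.304 / (1 + 0.0916 × 12.8) = 0.304 / 2.172 = 0.1399 g VSS per g bCOD removed.
Substrate removed = Q·(S₀ − S) = 1040 m³/d × (1720 − 5.65) g/m³ = 1.78×10^6 g/d = 1783 kg/d.
Biomass produced: P_X = Y_obs·Q·ΔS = 0.1399 × 1783 ≈ 249.5 kg VSS/d.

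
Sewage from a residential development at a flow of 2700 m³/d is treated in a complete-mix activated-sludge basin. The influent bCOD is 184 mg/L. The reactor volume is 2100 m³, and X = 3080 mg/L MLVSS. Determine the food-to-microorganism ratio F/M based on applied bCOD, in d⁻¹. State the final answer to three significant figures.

Food-to-microorganism ratio F/M = Q S₀ / (V X) = 2700 × 184 / (2100 × 3080) = 0.07681 d⁻¹.

F/M ≈ 0.0768 d⁻¹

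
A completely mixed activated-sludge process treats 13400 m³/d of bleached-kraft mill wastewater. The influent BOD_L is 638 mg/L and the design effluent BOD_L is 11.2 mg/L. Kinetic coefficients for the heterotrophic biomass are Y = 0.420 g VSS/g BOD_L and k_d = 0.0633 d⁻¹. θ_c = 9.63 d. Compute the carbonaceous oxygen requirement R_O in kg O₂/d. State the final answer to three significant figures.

R_O ≈ 5290 kg O₂/d

The observed yield is Y_obs = Y/(1 + k_d·θ_c) = 0.420 / (1 + 0.0633 × 9.63) = 0.420 / 1.610 = 0.2609 g VSS per g BOD_L removed.
Q·(S₀ − S) = 13400 × (638 − 11.2) × 10⁻³ = 8399 kg/d removed.
P_X = Y_obs·Q·(S₀ − S) = 0.2609 × 8399 = 2192 kg VSS/d.
Carbonaceous O₂ demand = substrate oxidised − cell-mass equivalent = 8399 − 1.42 × 2192 = 5287 kg O₂/d.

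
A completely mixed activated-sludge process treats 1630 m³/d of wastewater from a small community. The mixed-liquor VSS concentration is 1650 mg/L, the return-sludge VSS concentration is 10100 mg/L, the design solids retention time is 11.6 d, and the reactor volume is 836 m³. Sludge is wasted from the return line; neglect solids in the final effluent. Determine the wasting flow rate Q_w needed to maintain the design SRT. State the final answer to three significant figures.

θ_c = V·X/(Q_w·X_r) when wasting from the recycle, so Q_w = V·X/(θ_c·X_r) = 836.0 × 1650 / (11.6 × 10100) = 11.77 m³/d.

Q_w ≈ 11.8 m³/d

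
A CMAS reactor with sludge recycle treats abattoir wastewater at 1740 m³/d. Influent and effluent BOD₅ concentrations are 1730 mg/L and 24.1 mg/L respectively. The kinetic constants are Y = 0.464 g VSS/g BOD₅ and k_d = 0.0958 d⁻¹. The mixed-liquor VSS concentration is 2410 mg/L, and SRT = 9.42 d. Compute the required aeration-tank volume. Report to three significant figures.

V ≈ 2830 m³

Rearranging the biomass balance for a CMAS with decay, V = Y·Q·ΔS·θ_c / [X·(1+k_d θ_c)] = 0.464 × 1740 × (1730 − 24.1) × 9.42 / [2410 × (1 + 0.0958 × 9.42)] = 1.3×10^7 / 4585 = 2830 m³.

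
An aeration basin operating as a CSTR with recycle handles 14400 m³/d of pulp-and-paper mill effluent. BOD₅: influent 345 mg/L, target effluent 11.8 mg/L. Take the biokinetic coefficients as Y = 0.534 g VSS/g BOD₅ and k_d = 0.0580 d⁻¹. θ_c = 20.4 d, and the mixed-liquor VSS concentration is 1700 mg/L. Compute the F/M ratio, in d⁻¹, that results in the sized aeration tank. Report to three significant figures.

F/M ≈ 0.208 d⁻¹

Steady-state biomass mass balance: V·X·(1 + k_d·θ_c) = Y·Q·(S₀ − S)·θ_c, so V = 0.534 × 14400 × (345 − 11.8) × 20.4 / [1700 × (1 + 0.0580 × 20.4)] = 5.23×10^7 / 3711 = 14083 m³.
F/M = Q·S₀ / (V·X) = 14400 × 345 / (14083 × 1700) = 0.2075 g BOD₅·(g VSS·d)⁻¹.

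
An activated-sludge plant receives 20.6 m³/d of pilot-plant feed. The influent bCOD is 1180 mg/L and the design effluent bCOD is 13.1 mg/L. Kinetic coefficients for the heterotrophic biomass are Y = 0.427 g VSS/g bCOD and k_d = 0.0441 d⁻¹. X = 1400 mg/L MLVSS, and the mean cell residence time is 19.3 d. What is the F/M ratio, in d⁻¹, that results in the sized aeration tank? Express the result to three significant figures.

Steady-state biomass mass balance: V·X·(1 + k_d·θ_c) = Y·Q·(S₀ − S)·θ_c, so V = 0.427 × 20.6 × (1180 − 13.1) × 19.3 / [1400 × (1 + 0.0441 × 19.3)] = 1.98×10^5 / 2592 = 76.44 m³.
F/M = applied load / biomass = Q·S₀/(V·X) = 20.6 × 1180 / (76.44 × 1400) = 0.2271 d⁻¹.

F/M ≈ 0.227 d⁻¹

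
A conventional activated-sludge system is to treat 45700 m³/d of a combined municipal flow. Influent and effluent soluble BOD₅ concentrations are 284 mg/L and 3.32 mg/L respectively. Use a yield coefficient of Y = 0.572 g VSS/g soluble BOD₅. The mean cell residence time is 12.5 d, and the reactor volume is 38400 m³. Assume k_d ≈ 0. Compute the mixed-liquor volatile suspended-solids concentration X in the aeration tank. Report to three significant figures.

X ≈ 2390 mg/L

X = Y·Q·ΔS·θ_c / V = 0.572 × 45700 × (284 − 3.32) × 12.5 / 38400 = 2388 mg/L.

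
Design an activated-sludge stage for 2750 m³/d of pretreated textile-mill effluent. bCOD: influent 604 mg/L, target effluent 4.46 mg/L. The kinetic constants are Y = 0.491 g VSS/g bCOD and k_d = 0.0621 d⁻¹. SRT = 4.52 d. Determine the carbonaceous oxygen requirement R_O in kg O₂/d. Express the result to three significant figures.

R_O ≈ 751 kg O₂/d

Observed yield with endogenous decay: Y_obs = Y / (1 + k_d·θ_c) = 0.491 / (1 + 0.0621 × 4.52) = 0.491 / 1.281 = 0.3834 g VSS/g bCOD.
ΔS = 604 − 4.46 = 599.5 mg/L, so the substrate removal rate is 2750 × 599.5/1000 = 1649 kg bCOD/d.
Net sludge production P_X = 0.3834 × 1649 = 632.1 kg VSS/d.
Carbonaceous O₂ demand = substrate oxidised − cell-mass equivalent = 1649 − 1.42 × 632.1 = 751.1 kg O₂/d.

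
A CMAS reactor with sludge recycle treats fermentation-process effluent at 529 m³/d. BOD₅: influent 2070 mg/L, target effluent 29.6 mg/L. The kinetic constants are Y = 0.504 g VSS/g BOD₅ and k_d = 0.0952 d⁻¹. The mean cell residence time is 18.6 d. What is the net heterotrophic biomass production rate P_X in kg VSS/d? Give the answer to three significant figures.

P_X ≈ 196 kg VSS/d

Observed yield with endogenous decay: Y_obs = Y / (1 + k_d·θ_c) = 0.504 / (1 + 0.0952 × 18.6) = 0.504 / 2.771 = 0.1819 g VSS/g BOD₅.
ΔS = 2070 − 29.6 = 2040 mg/L, so the substrate removal rate is 529 × 2040/1000 = 1079 kg BOD₅/d.
Net biomass production P_X = Y_obs × Q·(S₀ − S) = 0.1819 × 1079 = 196.3 kg VSS/d.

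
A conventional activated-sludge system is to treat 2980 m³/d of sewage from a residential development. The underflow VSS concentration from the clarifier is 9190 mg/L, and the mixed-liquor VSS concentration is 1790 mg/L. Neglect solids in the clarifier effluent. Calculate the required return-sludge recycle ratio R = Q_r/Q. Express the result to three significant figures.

Solids balance on the clarifier gives (1+R)X = R·X_r, so R = X/(X_r − X) = 1790 / (9190 − 1790) = 0.2419.

R ≈ 0.242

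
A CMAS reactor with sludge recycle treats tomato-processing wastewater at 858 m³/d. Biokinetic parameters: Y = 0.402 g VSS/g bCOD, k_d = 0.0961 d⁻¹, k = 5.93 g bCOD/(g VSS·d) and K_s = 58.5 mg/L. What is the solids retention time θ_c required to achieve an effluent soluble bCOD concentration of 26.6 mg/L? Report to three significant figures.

From 1/θ_c = Y·k·S/(K_s + S) − k_d: Y·k·S/(K_s+S) = 0.402 × 5.93 × 26.6 / (58.5 + 26.6) = 0.7451 d⁻¹.
1/θ_c = 0.7451 − 0.0961 = 0.6490 d⁻¹, so θ_c = 1.541 d.

θ_c ≈ 1.54 d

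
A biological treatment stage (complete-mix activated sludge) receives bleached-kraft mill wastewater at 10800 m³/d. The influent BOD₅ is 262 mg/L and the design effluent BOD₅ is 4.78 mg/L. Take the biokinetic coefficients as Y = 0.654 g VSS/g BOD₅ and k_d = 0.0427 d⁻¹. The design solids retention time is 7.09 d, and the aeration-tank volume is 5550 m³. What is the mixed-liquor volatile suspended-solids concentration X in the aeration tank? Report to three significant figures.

X ≈ 1780 mg/L

X = Y·Q·ΔS·θ_c / [V·(1 + k_d θ_c)] = 0.654 × 10800 × (262 − 4.78) × 7.09 / [5550 × (1 + 0.0427 × 7.09)] = 1782 mg/L.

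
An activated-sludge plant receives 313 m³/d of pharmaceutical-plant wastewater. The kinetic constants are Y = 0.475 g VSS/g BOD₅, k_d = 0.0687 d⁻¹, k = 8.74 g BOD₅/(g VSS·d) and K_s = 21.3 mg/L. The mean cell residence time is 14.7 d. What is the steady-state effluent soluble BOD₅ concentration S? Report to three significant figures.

From the Monod/SRT balance for a CMAS, S = K_s·(1+k_d θ_c)/[θ_c·(Y k − k_d) − 1] = 21.3 × (1 + 0.0687 × 14.7) / [14.7 × (0.475 × 8.74 − 0.0687) − 1] = 42.81 / 59.02 = 0.7254 mg/L.

S ≈ 0.725 mg/L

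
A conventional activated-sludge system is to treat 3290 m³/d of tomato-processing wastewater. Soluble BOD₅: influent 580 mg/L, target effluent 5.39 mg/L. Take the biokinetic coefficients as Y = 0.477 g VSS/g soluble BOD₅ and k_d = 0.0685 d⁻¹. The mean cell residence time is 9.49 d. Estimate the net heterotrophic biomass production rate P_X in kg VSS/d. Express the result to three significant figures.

Correct the yield for decay: Y_obs = Y/(1 + k_d θ_c) = 0.477 / (1 + 0.0685 × 9.49) = 0.477 / 1.650 = 0.2891.
Mass of soluble BOD₅ removed per day: Q(S₀ − S) = 3290 × 574.6 g/m³ = 1890 kg/d.
Biomass produced: P_X = Y_obs·Q·ΔS = 0.2891 × 1890 ≈ 546.5 kg VSS/d.

P_X ≈ 546 kg VSS/d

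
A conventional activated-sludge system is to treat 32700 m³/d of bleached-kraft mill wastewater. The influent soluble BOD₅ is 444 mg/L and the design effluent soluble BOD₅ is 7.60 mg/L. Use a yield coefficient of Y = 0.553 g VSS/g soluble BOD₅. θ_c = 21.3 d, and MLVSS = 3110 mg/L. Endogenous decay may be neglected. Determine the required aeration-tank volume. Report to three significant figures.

V ≈ 54000 m³

With k_d = 0 the design equation reduces to V = Y Q (S₀−S) θ_c / X = 0.553 × 32700 × (444 − 7.60) × 21.3 / 3110 = 54048 m³.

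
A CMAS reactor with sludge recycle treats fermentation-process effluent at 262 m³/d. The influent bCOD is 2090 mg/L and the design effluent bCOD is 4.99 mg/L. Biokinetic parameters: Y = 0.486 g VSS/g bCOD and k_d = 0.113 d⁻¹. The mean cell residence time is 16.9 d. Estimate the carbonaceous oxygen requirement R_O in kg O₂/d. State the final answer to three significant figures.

Observed yield with endogenous decay: Y_obs = Y / (1 + k_d·θ_c) = 0.486 / (1 + 0.113 × 16.9) = 0.486 / 2.910 = 0.1670 g VSS/g bCOD.
Q·(S₀ − S) = 262 × (2090 − 4.99) × 10⁻³ = 546.3 kg/d removed.
Net sludge production P_X = 0.1670 × 546.3 = 91.24 kg VSS/d.
R_O = Q·(S₀ − S) − 1.42·P_X = 546.3 − 1.42 × 91.24 = 416.7 kg O₂/d.

R_O ≈ 417 kg O₂/d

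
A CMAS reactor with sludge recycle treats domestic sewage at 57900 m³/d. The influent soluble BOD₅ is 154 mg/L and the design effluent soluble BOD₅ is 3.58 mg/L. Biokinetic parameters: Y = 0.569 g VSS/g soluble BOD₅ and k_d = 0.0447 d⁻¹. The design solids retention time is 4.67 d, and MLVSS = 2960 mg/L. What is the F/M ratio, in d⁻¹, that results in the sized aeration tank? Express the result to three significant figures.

Steady-state biomass mass balance: V·X·(1 + k_d·θ_c) = Y·Q·(S₀ − S)·θ_c, so V = 0.569 × 57900 × (154 − 3.58) × 4.67 / [2960 × (1 + 0.0447 × 4.67)] = 2.31×10^7 / 3578 = 6468 m³.
Food-to-microorganism ratio F/M = Q S₀ / (V X) = 57900 × 154 / (6468 × 2960) = 0.4657 d⁻¹.

F/M ≈ 0.466 d⁻¹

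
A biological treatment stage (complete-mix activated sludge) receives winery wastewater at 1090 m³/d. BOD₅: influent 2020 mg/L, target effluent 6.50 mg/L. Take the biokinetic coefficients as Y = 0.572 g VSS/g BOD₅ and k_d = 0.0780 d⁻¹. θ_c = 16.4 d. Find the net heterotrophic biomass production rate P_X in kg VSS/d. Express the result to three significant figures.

Observed yield with endogenous decay: Y_obs = Y / (1 + k_d·θ_c) = 0.572 / (1 + 0.0780 × 16.4) = 0.572 / 2.279 = 0.2510 g VSS/g BOD₅.
Q·(S₀ − S) = 1090 × (2020 − 6.50) × 10⁻³ = 2195 kg/d removed.
P_X = Y_obs · Q(S₀ − S) = 0.2510 × 2195 = 550.8 kg VSS/d.

P_X ≈ 551 kg VSS/d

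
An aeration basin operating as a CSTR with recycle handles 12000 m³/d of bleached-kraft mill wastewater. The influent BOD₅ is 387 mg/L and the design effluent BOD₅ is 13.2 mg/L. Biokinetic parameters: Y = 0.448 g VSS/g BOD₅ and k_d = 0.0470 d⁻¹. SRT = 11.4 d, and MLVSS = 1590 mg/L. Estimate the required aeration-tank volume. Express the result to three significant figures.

V ≈ 9380 m³

Rearranging the biomass balance for a CMAS with decay, V = Y·Q·ΔS·θ_c / [X·(1+k_d θ_c)] = 0.448 × 12000 × (387 − 13.2) × 11.4 / [1590 × (1 + 0.0470 × 11.4)] = 2.29×10^7 / 2442 = 9381 m³.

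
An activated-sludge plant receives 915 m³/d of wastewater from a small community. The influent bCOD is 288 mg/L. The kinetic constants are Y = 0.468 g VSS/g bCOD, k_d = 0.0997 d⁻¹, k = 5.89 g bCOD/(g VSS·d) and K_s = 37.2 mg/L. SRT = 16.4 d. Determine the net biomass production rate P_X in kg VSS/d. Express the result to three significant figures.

P_X ≈ 46.4 kg VSS/d

Effluent substrate depends only on kinetics and SRT: S = K_s(1 + k_d θ_c) / [θ_c(Yk − k_d) − 1] = 37.2 × (1 + 0.0997 × 16.4) / [16.4 × (0.468 × 5.89 − 0.0997) − 1] = 98.02 / 42.57 = 2.303 mg/L.
Y_obs = Y / (1 + k_d θ_c) = 0.468 / (1 + 0.0997 × 16.4) = 0.468 / 2.635 = 0.1776.
Mass of bCOD removed per day: Q(S₀ − S) = 915 × 285.7 g/m³ = 261.4 kg/d.
P_X = Y_obs · Q(S₀ − S) = 0.1776 × 261.4 = 46.43 kg VSS/d.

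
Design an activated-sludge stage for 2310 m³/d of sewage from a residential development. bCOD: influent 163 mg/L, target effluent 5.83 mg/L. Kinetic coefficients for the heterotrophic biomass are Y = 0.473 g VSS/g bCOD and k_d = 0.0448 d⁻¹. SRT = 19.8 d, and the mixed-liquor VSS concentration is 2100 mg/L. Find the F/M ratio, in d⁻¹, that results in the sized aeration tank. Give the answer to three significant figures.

F/M ≈ 0.209 d⁻¹

Steady-state biomass mass balance: V·X·(1 + k_d·θ_c) = Y·Q·(S₀ − S)·θ_c, so V = 0.473 × 2310 × (163 − 5.83) × 19.8 / [2100 × (1 + 0.0448 × 19.8)] = 3.4×10^6 / 3963 = 858.0 m³.
F/M = Q·S₀ / (V·X) = 2310 × 163 / (858.0 × 2100) = 0.2090 g bCOD·(g VSS·d)⁻¹.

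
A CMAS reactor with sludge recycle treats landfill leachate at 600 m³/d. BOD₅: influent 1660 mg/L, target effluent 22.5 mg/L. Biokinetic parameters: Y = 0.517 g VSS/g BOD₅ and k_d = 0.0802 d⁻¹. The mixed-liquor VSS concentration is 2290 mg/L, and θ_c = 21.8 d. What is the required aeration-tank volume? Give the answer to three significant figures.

Steady-state biomass mass balance: V·X·(1 + k_d·θ_c) = Y·Q·(S₀ − S)·θ_c, so V = 0.517 × 600 × (1660 − 22.5) × 21.8 / [2290 × (1 + 0.0802 × 21.8)] = 1.11×10^7 / 6294 = 1759 m³.

V ≈ 1760 m³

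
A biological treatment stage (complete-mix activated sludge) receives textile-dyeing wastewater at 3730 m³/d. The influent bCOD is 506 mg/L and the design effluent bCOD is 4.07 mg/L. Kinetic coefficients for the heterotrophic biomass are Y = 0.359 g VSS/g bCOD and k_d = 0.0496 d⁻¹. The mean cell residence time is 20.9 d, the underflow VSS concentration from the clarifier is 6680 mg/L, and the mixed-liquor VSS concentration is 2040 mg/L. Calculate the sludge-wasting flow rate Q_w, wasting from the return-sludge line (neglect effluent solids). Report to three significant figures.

Q_w ≈ 49.4 m³/d

From the SRT design equation V = Y Q (S₀−S) θ_c / [X (1 + k_d θ_c)] = 0.359 × 3730 × (506 − 4.07) × 20.9 / [2040 × (1 + 0.0496 × 20.9)] = 1.4×10^7 / 4155 = 3381 m³.
Q_w = (V·X)/(θ_c X_r) = 3381 × 2040 / (20.9 × 6680) = 49.40 m³/d.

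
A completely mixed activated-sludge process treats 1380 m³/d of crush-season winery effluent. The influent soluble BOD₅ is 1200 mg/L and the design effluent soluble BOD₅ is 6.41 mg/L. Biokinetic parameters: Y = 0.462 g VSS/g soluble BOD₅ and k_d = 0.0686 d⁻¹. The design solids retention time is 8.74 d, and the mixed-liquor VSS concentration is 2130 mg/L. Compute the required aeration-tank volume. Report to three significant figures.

Rearranging the biomass balance for a CMAS with decay, V = Y·Q·ΔS·θ_c / [X·(1+k_d θ_c)] = 0.462 × 1380 × (1200 − 6.41) × 8.74 / [2130 × (1 + 0.0686 × 8.74)] = 6.65×10^6 / 3407 = 1952 m³.

V ≈ 1950 m³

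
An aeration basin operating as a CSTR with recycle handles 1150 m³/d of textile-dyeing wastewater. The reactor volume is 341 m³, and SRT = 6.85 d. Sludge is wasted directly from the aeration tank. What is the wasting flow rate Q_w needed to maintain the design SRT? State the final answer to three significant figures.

For wasting at MLVSS concentration, Q_w = V/θ_c = 341.0/6.85 = 49.78 m³/d.

Q_w ≈ 49.8 m³/d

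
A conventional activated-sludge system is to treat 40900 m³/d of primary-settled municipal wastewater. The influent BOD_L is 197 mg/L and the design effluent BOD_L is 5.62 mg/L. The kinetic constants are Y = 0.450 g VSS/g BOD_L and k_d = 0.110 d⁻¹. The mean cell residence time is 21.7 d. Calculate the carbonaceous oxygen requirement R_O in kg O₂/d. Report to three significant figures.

R_O ≈ 6350 kg O₂/d

The observed yield is Y_obs = Y/(1 + k_d·θ_c) = 0.450 / (1 + 0.110 × 21.7) = 0.450 / 3.387 = 0.1329 g VSS per g BOD_L removed.
Mass of BOD_L removed per day: Q(S₀ − S) = 40900 × 191.4 g/m³ = 7827 kg/d.
Net sludge production P_X = 0.1329 × 7827 = 1040 kg VSS/d.
R_O = Q·(S₀ − S) − 1.42·P_X = 7827 − 1.42 × 1040 = 6351 kg O₂/d.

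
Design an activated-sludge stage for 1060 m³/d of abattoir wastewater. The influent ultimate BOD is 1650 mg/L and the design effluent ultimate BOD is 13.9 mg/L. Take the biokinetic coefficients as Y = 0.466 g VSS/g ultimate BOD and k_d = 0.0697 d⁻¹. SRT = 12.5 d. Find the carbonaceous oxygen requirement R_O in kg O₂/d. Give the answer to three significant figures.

R_O ≈ 1120 kg O₂/d

Correct the yield for decay: Y_obs = Y/(1 + k_d θ_c) = 0.466 / (1 + 0.0697 × 12.5) = 0.466 / 1.871 = 0.2490.
Mass of ultimate BOD removed per day: Q(S₀ − S) = 1060 × 1636 g/m³ = 1734 kg/d.
P_X = Y_obs·Q·(S₀ − S) = 0.2490 × 1734 = 431.9 kg VSS/d.
Carbonaceous O₂ demand = substrate oxidised − cell-mass equivalent = 1734 − 1.42 × 431.9 = 1121 kg O₂/d.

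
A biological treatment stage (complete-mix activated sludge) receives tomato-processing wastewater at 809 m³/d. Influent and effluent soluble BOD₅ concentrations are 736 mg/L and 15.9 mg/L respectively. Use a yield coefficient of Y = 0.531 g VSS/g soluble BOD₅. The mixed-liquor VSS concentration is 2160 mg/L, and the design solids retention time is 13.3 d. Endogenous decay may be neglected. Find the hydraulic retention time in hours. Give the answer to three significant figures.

τ ≈ 56.5 h

With k_d = 0 the design equation reduces to V = Y Q (S₀−S) θ_c / X = 0.531 × 809 × (736 − 15.9) × 13.3 / 2160 = 1905 m³.
Hydraulic retention time τ = V/Q = 1905 / 809 = 2.354 d = 56.51 h.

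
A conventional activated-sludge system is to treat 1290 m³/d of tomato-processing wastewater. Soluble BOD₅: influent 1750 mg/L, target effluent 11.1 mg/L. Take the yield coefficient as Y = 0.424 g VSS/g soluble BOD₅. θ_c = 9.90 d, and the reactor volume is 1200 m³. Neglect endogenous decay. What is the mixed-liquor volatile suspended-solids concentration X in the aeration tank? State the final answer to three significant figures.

X ≈ 7850 mg/L

X = Y·Q·ΔS·θ_c / V = 0.424 × 1290 × (1750 − 11.1) × 9.90 / 1200 = 7847 mg/L.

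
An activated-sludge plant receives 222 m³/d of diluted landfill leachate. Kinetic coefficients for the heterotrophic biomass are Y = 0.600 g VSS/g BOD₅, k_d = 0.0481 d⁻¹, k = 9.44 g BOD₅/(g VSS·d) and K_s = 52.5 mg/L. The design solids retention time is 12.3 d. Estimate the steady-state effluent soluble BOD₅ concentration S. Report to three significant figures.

Effluent substrate depends only on kinetics and SRT: S = K_s(1 + k_d θ_c) / [θ_c(Yk − k_d) − 1] = 52.5 × (1 + 0.0481 × 12.3) / [12.3 × (0.600 × 9.44 − 0.0481) − 1] = 83.56 / 68.08 = 1.227 mg/L.

S ≈ 1.23 mg/L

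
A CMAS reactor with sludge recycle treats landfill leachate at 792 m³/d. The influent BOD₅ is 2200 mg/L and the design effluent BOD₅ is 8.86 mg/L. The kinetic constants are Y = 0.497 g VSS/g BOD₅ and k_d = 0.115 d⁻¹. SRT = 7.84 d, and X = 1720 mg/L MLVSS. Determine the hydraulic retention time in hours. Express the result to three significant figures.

From the SRT design equation V = Y Q (S₀−S) θ_c / [X (1 + k_d θ_c)] = 0.497 × 792 × (2200 − 8.86) × 7.84 / [1720 × (1 + 0.115 × 7.84)] = 6.76×10^6 / 3271 = 2067 m³.
Hydraulic retention time τ = V/Q = 2067 / 792 = 2.610 d = 62.65 h.

τ ≈ 62.6 h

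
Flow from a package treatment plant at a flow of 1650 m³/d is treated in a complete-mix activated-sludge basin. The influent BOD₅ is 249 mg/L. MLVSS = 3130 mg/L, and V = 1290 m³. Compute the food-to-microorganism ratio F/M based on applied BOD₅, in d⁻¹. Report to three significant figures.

F/M ≈ 0.102 d⁻¹

F/M = applied load / biomass = Q·S₀/(V·X) = 1650 × 249 / (1290 × 3130) = 0.1018 d⁻¹.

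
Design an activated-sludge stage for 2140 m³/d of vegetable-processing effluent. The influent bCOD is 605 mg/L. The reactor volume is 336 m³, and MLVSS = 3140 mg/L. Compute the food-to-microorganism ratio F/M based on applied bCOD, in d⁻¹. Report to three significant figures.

F/M ≈ 1.23 d⁻¹

F/M = applied load / biomass = Q·S₀/(V·X) = 2140 × 605 / (336.0 × 3140) = 1.227 d⁻¹.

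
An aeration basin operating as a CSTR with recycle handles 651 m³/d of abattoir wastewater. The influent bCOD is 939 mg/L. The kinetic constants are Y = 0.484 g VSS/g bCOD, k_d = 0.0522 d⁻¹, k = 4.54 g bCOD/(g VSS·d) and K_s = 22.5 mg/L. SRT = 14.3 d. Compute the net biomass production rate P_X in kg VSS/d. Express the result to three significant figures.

For a completely mixed reactor with recycle the Lawrence–McCarty relation gives S = K_s·(1 + k_d·θ_c) / [θ_c·(Y·k − k_d) − 1] = 22.5 × (1 + 0.0522 × 14.3) / [14.3 × (0.484 × 4.54 − 0.0522) − 1] = 39.30 / 29.68 = 1.324 mg/L.
Observed yield with endogenous decay: Y_obs = Y / (1 + k_d·θ_c) = 0.484 / (1 + 0.0522 × 14.3) = 0.484 / 1.746 = 0.2771 g VSS/g bCOD.
Substrate removed = Q·(S₀ − S) = 651 m³/d × (939 − 1.32) g/m³ = 6.1×10^5 g/d = 610.4 kg/d.
P_X = Y_obs · Q(S₀ − S) = 0.2771 × 610.4 = 169.2 kg VSS/d.

P_X ≈ 169 kg VSS/d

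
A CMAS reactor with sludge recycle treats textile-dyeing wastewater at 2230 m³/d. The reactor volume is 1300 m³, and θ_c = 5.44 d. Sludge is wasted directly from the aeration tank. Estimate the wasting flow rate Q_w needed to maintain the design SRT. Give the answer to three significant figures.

Q_w ≈ 239 m³/d

For wasting at MLVSS concentration, Q_w = V/θ_c = 1300/5.44 = 239.0 m³/d.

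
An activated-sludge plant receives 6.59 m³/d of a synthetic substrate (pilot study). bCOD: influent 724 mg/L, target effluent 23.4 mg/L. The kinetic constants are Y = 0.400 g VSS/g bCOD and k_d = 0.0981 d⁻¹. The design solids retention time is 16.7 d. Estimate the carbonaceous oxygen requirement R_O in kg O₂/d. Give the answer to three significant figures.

R_O ≈ 3.62 kg O₂/d

Observed yield with endogenous decay: Y_obs = Y / (1 + k_d·θ_c) = 0.400 / (1 + 0.0981 × 16.7) = 0.400 / 2.638 = 0.1516 g VSS/g bCOD.
Q·(S₀ − S) = 6.59 × (724 − 23.4) × 10⁻³ = 4.617 kg/d removed.
Biomass synthesised: P_X = Y_obs × 4.617 = 0.7000 kg VSS/d.
R_O = Q·(S₀ − S) − 1.42·P_X = 4.617 − 1.42 × 0.7000 = 3.623 kg O₂/d.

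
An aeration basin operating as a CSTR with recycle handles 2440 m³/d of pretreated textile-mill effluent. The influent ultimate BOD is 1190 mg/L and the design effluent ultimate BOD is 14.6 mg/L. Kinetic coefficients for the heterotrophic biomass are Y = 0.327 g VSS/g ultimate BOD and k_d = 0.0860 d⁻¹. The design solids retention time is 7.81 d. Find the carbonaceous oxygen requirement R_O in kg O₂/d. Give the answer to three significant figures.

R_O ≈ 2070 kg O₂/d

The observed yield is Y_obs = Y/(1 + k_d·θ_c) = 0.327 / (1 + 0.0860 × 7.81) = 0.327 / 1.672 = 0.1956 g VSS per g ultimate BOD removed.
Substrate removed = Q·(S₀ − S) = 2440 m³/d × (1190 − 14.6) g/m³ = 2.87×10^6 g/d = 2868 kg/d.
Net sludge production P_X = 0.1956 × 2868 = 561.0 kg VSS/d.
Carbonaceous O₂ demand = substrate oxidised − cell-mass equivalent = 2868 − 1.42 × 561.0 = 2071 kg O₂/d.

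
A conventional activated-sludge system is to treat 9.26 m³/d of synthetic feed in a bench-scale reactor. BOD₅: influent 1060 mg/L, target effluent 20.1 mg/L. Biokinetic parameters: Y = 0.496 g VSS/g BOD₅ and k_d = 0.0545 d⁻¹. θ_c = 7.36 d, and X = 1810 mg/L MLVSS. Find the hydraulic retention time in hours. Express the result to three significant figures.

τ ≈ 35.9 h

Steady-state biomass mass balance: V·X·(1 + k_d·θ_c) = Y·Q·(S₀ − S)·θ_c, so V = 0.496 × 9.26 × (1060 − 20.1) × 7.36 / [1810 × (1 + 0.0545 × 7.36)] = 3.52×10^4 / 2536 = 13.86 m³.
τ = V/Q = 13.86/9.26 = 1.497 d, or 35.93 h.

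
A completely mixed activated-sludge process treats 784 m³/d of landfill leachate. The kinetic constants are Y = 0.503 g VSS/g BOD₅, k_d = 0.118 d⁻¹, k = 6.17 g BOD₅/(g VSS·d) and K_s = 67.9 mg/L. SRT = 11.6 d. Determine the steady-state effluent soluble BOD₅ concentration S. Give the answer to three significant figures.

Effluent substrate depends only on kinetics and SRT: S = K_s(1 + k_d θ_c) / [θ_c(Yk − k_d) − 1] = 67.9 × (1 + 0.118 × 11.6) / [11.6 × (0.503 × 6.17 − 0.118) − 1] = 160.8 / 33.63 = 4.782 mg/L.

S ≈ 4.78 mg/L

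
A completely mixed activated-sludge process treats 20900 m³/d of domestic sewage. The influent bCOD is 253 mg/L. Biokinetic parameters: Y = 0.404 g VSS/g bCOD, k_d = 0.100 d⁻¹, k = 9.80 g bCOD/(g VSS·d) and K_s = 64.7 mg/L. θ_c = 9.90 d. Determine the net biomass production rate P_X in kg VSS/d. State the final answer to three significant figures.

P_X ≈ 1060 kg VSS/d

From the Monod/SRT balance for a CMAS, S = K_s·(1+k_d θ_c)/[θ_c·(Y k − k_d) − 1] = 64.7 × (1 + 0.100 × 9.90) / [9.90 × (0.404 × 9.80 − 0.100) − 1] = 128.8 / 37.21 = 3.461 mg/L.
The observed yield is Y_obs = Y/(1 + k_d·θ_c) = 0.404 / (1 + 0.100 × 9.90) = 0.404 / 1.990 = 0.2030 g VSS per g bCOD removed.
Substrate removed = Q·(S₀ − S) = 20900 m³/d × (253 − 3.46) g/m³ = 5.22×10^6 g/d = 5215 kg/d.
Net biomass production P_X = Y_obs × Q·(S₀ − S) = 0.2030 × 5215 = 1059 kg VSS/d.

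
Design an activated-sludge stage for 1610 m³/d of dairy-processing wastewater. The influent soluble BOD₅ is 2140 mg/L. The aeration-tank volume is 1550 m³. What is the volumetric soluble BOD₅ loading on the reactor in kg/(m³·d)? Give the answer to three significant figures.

L_v ≈ 2.22 kg soluble BOD₅/(m³·d)

Volumetric loading L_v = Q·S₀ / V = 1610 × 2140 g/m³ / 1550 m³ = 2223 g/(m³·d) = 2.223 kg soluble BOD₅/(m³·d).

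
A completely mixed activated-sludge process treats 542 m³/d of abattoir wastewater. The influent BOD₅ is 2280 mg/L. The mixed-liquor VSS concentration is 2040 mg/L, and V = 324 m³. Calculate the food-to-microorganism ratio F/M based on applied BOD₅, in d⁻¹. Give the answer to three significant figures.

F/M ≈ 1.87 d⁻¹

F/M = Q·S₀ / (V·X) = 542 × 2280 / (324.0 × 2040) = 1.870 g BOD₅·(g VSS·d)⁻¹.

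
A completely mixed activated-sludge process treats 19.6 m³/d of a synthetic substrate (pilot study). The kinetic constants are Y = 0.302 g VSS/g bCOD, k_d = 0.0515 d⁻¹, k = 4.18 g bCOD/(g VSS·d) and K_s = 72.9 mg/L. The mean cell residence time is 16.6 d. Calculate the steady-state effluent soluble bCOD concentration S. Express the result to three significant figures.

S ≈ 7.08 mg/L

Effluent substrate depends only on kinetics and SRT: S = K_s(1 + k_d θ_c) / [θ_c(Yk − k_d) − 1] = 72.9 × (1 + 0.0515 × 16.6) / [16.6 × (0.302 × 4.18 − 0.0515) − 1] = 135.2 / 19.10 = 7.080 mg/L.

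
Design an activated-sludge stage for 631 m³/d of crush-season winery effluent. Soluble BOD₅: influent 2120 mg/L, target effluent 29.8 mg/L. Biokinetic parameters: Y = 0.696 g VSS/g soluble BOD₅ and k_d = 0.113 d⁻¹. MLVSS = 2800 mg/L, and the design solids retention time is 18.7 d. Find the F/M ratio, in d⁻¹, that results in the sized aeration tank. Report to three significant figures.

Steady-state biomass mass balance: V·X·(1 + k_d·θ_c) = Y·Q·(S₀ − S)·θ_c, so V = 0.696 × 631 × (2120 − 29.8) × 18.7 / [2800 × (1 + 0.113 × 18.7)] = 1.72×10^7 / 8717 = 1969 m³.
Food-to-microorganism ratio F/M = Q S₀ / (V X) = 631 × 2120 / (1969 × 2800) = 0.2426 d⁻¹.

F/M ≈ 0.243 d⁻¹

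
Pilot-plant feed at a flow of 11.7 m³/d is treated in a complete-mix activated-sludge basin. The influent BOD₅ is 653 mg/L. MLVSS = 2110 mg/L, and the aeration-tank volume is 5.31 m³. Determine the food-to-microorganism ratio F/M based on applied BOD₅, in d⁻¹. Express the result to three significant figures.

F/M = Q·S₀ / (V·X) = 11.7 × 653 / (5.310 × 2110) = 0.6819 g BOD₅·(g VSS·d)⁻¹.

F/M ≈ 0.682 d⁻¹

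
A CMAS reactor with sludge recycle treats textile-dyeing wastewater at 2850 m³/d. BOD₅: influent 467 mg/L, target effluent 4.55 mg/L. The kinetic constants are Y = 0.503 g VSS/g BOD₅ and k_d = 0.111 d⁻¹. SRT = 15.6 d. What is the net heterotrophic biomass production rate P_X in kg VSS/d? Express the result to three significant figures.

Y_obs = Y / (1 + k_d θ_c) = 0.503 / (1 + 0.111 × 15.6) = 0.503 / 2.732 = 0.1841.
ΔS = 467 − 4.55 = 462.4 mg/L, so the substrate removal rate is 2850 × 462.4/1000 = 1318 kg BOD₅/d.
Biomass produced: P_X = Y_obs·Q·ΔS = 0.1841 × 1318 ≈ 242.7 kg VSS/d.

P_X ≈ 243 kg VSS/d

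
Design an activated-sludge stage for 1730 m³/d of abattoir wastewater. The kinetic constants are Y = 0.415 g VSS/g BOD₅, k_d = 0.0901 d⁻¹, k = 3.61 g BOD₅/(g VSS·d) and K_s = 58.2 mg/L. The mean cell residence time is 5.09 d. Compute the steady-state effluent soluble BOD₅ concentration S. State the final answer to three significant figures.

Effluent substrate depends only on kinetics and SRT: S = K_s(1 + k_d θ_c) / [θ_c(Yk − k_d) − 1] = 58.2 × (1 + 0.0901 × 5.09) / [5.09 × (0.415 × 3.61 − 0.0901) − 1] = 84.89 / 6.167 = 13.77 mg/L.

S ≈ 13.8 mg/L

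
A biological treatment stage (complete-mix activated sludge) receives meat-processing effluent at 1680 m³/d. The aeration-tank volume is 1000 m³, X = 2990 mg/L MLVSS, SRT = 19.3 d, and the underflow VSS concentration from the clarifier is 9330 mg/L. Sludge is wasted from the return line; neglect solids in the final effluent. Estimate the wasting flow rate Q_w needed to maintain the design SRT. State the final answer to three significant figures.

θ_c = V·X/(Q_w·X_r) when wasting from the recycle, so Q_w = V·X/(θ_c·X_r) = 1000 × 2990 / (19.3 × 9330) = 16.60 m³/d.

Q_w ≈ 16.6 m³/d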